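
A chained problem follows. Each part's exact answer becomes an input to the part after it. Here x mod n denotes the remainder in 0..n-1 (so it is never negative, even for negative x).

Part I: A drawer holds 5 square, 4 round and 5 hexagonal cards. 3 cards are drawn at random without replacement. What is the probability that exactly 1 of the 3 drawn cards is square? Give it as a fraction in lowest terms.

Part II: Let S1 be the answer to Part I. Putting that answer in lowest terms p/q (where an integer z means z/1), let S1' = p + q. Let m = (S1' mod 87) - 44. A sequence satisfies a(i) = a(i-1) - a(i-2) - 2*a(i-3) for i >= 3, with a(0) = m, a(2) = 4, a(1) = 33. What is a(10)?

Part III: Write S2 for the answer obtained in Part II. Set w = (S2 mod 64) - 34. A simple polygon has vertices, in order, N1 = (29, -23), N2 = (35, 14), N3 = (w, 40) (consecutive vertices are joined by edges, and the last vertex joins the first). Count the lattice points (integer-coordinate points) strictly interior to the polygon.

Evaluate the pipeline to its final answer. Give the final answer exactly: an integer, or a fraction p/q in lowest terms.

631

Part I: total draws C(14,3) = 364; favorable C(5,1)*C(9,2) = 180; P = 45/91; answer 45/91
Part II: S1 = 45/91; threaded value p + q = 136; m = 5; a(3) = 1*(4) - 1*(33) - 2*(5) = -39; iterating: a(3)=-39, a(4)=-109, a(5)=-78, a(6)=109, a(7)=405, a(8)=452, a(9)=-171, a(10)=-1433; answer -1433
Part III: S2 = -1433; w = 5; cross terms: (29*14 - 35*-23)=1211, (35*40 - 5*14)=1330, (5*-23 - 29*40)=-1275; twice the area = |1266| = 1266; area = 633; boundary points = 1 + 2 + 3 = 6; strictly interior points = area - boundary/2 + 1 = 631; answer 631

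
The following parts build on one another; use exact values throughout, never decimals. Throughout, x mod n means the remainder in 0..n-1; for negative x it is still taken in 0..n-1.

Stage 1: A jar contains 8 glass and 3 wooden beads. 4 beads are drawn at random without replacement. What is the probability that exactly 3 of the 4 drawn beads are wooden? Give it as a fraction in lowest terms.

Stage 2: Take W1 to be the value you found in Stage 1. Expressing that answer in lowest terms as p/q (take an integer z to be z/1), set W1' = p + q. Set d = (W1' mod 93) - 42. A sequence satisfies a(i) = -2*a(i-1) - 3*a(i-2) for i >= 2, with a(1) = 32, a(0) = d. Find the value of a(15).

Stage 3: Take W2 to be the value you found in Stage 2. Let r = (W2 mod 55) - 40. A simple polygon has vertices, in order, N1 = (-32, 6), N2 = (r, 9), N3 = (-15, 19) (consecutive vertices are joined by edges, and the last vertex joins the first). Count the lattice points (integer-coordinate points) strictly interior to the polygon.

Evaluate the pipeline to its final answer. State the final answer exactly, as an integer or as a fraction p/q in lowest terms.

273

Stage 1: total draws C(11,4) = 330; favorable C(3,3)*C(8,1) = 8; P = 4/165; answer 4/165
Stage 2: W1 = 4/165; threaded value p + q = 169; d = 34; a(2) = -2*(32) - 3*(34) = -166; iterating: a(2)=-166, a(3)=236, a(4)=26, a(5)=-760, a(6)=1442, a(7)=-604, a(8)=-3118, a(9)=8048, a(10)=-6742, a(11)=-10660, a(12)=41546, a(13)=-51112, a(14)=-22414, a(15)=198164; answer 198164
Stage 3: W2 = 198164; r = 14; cross terms: (-32*9 - 14*6)=-372, (14*19 - -15*9)=401, (-15*6 - -32*19)=518; twice the area = |547| = 547; area = 547/2; boundary points = 1 + 1 + 1 = 3; strictly interior points = area - boundary/2 + 1 = 273; answer 273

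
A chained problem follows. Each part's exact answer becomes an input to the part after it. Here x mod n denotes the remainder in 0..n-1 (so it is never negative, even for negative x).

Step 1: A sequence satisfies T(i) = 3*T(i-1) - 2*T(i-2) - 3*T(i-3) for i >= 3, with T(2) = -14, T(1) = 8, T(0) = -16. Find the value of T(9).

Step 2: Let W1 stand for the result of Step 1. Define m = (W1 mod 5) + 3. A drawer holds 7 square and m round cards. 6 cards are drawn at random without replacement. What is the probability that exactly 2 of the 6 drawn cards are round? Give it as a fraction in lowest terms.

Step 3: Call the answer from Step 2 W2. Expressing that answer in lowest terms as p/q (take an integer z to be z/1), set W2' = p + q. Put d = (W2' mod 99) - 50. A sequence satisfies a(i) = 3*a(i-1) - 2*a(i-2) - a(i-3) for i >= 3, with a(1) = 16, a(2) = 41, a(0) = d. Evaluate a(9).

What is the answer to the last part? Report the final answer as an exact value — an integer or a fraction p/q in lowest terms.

-2145

Step 1: T(3) = 3*(-14) - 2*(8) - 3*(-16) = -10; iterating: T(3)=-10, T(4)=-26, T(5)=-16, T(6)=34, T(7)=212, T(8)=616, T(9)=1322; answer 1322
Step 2: W1 = 1322; m = 5; total draws C(12,6) = 924; favorable C(5,2)*C(7,4) = 350; P = 25/66; answer 25/66
Step 3: W2 = 25/66; threaded value p + q = 91; d = 41; a(3) = 3*(41) - 2*(16) - 1*(41) = 50; iterating: a(3)=50, a(4)=52, a(5)=15, a(6)=-109, a(7)=-409, a(8)=-1024, a(9)=-2145; answer -2145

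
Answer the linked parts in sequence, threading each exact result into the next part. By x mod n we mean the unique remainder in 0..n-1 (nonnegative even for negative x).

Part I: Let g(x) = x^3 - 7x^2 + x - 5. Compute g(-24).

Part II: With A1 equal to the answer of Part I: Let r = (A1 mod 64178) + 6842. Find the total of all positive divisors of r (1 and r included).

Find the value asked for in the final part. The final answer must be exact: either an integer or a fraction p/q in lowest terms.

Part I: 1*(-24)^3 - 7*(-24)^2 + 1*(-24)^1 - 5 = (-13824) + (-4032) + (-24) + (-5) = -17885; answer -17885
Part II: A1 = -17885; r = 53135; 53135 = 5 * 10627; sigma = (1 + 5) * (1 + 10627) = 6 * 10628 = 63768; answer 63768

63768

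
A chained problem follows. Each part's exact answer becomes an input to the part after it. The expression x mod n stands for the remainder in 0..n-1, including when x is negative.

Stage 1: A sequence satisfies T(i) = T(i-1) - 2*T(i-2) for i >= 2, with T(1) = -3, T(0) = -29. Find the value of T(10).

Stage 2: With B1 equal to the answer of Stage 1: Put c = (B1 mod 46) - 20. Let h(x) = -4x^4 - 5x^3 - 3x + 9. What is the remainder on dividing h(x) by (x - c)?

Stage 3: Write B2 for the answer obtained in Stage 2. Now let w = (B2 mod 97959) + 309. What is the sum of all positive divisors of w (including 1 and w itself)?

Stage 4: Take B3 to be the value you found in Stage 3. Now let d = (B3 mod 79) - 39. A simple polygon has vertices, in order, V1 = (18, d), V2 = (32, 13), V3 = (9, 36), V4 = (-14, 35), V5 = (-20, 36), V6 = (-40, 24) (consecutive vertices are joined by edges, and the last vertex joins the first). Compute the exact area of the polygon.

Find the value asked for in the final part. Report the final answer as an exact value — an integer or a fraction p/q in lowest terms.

1082

Stage 1: T(2) = 1*(-3) - 2*(-29) = 55; iterating: T(2)=55, T(3)=61, T(4)=-49, T(5)=-171, T(6)=-73, T(7)=269, T(8)=415, T(9)=-123, T(10)=-953; answer -953
Stage 2: B1 = -953; c = -7; remainder = value at the root: -4*(-7)^4 - 5*(-7)^3 - 3*(-7)^1 + 9 = (-9604) + (1715) + (21) + (9) = -7859; answer -7859
Stage 3: B2 = -7859; w = 90409; 90409 = 11 * 8219; sigma = (1 + 11) * (1 + 8219) = 12 * 8220 = 98640; answer 98640
Stage 4: B3 = 98640; d = 9; cross terms: (18*13 - 32*9)=-54, (32*36 - 9*13)=1035, (9*35 - -14*36)=819, (-14*36 - -20*35)=196, (-20*24 - -40*36)=960, (-40*9 - 18*24)=-792; twice the area = |2164| = 2164; area = 1082; answer 1082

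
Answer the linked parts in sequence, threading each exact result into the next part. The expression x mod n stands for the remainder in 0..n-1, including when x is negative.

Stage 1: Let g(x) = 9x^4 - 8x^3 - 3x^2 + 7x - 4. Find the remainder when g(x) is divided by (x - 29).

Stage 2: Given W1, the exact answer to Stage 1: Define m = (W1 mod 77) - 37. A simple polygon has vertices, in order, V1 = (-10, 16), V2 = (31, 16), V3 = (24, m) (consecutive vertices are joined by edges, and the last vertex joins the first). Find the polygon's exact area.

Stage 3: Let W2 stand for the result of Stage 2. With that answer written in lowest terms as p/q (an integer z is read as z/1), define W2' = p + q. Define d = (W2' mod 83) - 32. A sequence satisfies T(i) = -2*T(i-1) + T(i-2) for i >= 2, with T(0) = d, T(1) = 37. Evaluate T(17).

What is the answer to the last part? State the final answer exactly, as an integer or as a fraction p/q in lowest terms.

47236645

Stage 1: remainder = value at the root: 9*(29)^4 - 8*(29)^3 - 3*(29)^2 + 7*(29)^1 - 4 = (6365529) + (-195112) + (-2523) + (203) + (-4) = 6168093; answer 6168093
Stage 2: W1 = 6168093; m = -29; cross terms: (-10*16 - 31*16)=-656, (31*-29 - 24*16)=-1283, (24*16 - -10*-29)=94; twice the area = |-1845| = 1845; area = 1845/2; answer 1845/2
Stage 3: W2 = 1845/2; threaded value p + q = 1847; d = -11; T(2) = -2*(37) + 1*(-11) = -85; iterating: T(2)=-85, T(3)=207, T(4)=-499, T(5)=1205, T(6)=-2909, T(7)=7023, T(8)=-16955, T(9)=40933, T(10)=-98821, T(11)=238575, T(12)=-575971, T(13)=1390517, T(14)=-3357005, T(15)=8104527, T(16)=-19566059, T(17)=47236645; answer 47236645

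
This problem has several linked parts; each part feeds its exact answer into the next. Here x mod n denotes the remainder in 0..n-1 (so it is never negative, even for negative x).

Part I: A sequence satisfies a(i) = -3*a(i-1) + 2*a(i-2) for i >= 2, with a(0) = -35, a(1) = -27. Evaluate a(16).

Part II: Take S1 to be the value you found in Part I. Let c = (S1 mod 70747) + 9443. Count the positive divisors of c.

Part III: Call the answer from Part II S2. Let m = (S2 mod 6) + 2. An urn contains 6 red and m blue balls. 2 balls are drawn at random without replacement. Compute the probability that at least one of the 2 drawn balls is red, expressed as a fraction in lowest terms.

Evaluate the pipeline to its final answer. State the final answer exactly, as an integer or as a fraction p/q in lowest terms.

27/28

Part I: a(2) = -3*(-27) + 2*(-35) = 11; iterating: a(2)=11, a(3)=-87, a(4)=283, a(5)=-1023, a(6)=3635, a(7)=-12951, a(8)=46123, a(9)=-164271, a(10)=585059, a(11)=-2083719, a(12)=7421275, a(13)=-26431263, a(14)=94136339, a(15)=-335271543, a(16)=1194087307; answer 1194087307
Part II: S1 = 1194087307; c = 28884; 28884 = 2^2 * 3 * 29 * 83; number of divisors = (2+1) * (1+1) * (1+1) * (1+1) = 24; answer 24
Part III: S2 = 24; m = 2; total draws C(8,2) = 28; complement C(2,2) = 1; favorable 28 - 1 = 27; P = 27/28; answer 27/28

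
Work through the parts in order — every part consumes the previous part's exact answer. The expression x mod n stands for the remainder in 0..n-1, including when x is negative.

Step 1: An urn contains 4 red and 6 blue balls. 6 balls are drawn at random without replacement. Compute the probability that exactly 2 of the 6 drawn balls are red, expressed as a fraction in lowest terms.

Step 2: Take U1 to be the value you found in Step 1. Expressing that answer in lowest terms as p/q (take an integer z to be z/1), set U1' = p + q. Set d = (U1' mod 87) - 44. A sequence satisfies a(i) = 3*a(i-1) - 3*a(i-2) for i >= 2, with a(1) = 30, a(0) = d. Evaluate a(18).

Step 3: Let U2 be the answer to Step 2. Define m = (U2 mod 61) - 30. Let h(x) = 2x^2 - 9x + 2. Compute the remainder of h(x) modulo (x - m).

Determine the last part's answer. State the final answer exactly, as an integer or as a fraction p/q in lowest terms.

772

Step 1: total draws C(10,6) = 210; favorable C(4,2)*C(6,4) = 90; P = 3/7; answer 3/7
Step 2: U1 = 3/7; threaded value p + q = 10; d = -34; a(2) = 3*(30) - 3*(-34) = 192; iterating: a(2)=192, a(3)=486, a(4)=882, a(5)=1188, a(6)=918, a(7)=-810, a(8)=-5184, a(9)=-13122, a(10)=-23814, a(11)=-32076, a(12)=-24786, a(13)=21870, a(14)=139968, a(15)=354294, a(16)=642978, a(17)=866052, a(18)=669222; answer 669222
Step 3: U2 = 669222; m = 22; remainder = value at the root: 2*(22)^2 - 9*(22)^1 + 2 = (968) + (-198) + (2) = 772; answer 772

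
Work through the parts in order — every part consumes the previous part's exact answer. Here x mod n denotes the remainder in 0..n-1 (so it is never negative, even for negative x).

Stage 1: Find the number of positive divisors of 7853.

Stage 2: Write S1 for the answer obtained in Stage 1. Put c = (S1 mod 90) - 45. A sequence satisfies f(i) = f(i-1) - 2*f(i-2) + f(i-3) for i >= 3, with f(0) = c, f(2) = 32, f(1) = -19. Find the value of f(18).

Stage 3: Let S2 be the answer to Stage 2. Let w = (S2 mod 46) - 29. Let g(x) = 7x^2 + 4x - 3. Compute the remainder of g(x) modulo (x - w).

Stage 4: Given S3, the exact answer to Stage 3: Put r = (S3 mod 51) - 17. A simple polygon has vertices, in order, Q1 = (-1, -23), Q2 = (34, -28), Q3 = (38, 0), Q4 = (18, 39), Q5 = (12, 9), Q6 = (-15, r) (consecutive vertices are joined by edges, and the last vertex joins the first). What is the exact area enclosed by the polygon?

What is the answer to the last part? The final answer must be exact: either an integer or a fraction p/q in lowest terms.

Stage 1: 7853 is prime, so its only divisors are 1 and 7853; count = 2; answer 2
Stage 2: S1 = 2; c = -43; f(3) = 1*(32) - 2*(-19) + 1*(-43) = 27; iterating: f(3)=27, f(4)=-56, f(5)=-78, f(6)=61, f(7)=161, f(8)=-39, f(9)=-300, f(10)=-61, f(11)=500, f(12)=322, f(13)=-739, f(14)=-883, f(15)=917, f(16)=1944, f(17)=-773, f(18)=-3744; answer -3744
Stage 3: S2 = -3744; w = -1; remainder = value at the root: 7*(-1)^2 + 4*(-1)^1 - 3 = (7) + (-4) + (-3) = 0; answer 0
Stage 4: S3 = 0; r = -17; cross terms: (-1*-28 - 34*-23)=810, (34*0 - 38*-28)=1064, (38*39 - 18*0)=1482, (18*9 - 12*39)=-306, (12*-17 - -15*9)=-69, (-15*-23 - -1*-17)=328; twice the area = |3309| = 3309; area = 3309/2; answer 3309/2

3309/2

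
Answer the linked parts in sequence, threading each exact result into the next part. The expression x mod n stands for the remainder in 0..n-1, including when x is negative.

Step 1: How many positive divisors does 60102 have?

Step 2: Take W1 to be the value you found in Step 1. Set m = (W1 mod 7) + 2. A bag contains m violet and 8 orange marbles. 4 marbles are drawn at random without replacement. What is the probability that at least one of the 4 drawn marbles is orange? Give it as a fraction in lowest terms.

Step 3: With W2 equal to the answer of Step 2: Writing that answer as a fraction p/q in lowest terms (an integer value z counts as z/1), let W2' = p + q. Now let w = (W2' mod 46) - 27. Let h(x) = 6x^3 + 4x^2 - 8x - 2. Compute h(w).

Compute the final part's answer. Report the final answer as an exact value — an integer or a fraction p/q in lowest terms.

Step 1: 60102 = 2 * 3^4 * 7 * 53; number of divisors = (1+1) * (4+1) * (1+1) * (1+1) = 40; answer 40
Step 2: W1 = 40; m = 7; total draws C(15,4) = 1365; complement C(7,4) = 35; favorable 1365 - 35 = 1330; P = 38/39; answer 38/39
Step 3: W2 = 38/39; threaded value p + q = 77; w = 4; 6*(4)^3 + 4*(4)^2 - 8*(4)^1 - 2 = (384) + (64) + (-32) + (-2) = 414; answer 414

414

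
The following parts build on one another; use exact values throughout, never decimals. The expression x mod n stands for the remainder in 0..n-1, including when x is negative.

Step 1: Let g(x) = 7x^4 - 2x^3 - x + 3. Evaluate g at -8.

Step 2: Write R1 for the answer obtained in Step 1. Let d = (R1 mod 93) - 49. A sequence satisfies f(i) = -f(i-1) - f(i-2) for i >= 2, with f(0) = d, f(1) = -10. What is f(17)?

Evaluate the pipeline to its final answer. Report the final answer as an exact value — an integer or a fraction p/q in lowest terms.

Step 1: 7*(-8)^4 - 2*(-8)^3 - 1*(-8)^1 + 3 = (28672) + (1024) + (8) + (3) = 29707; answer 29707
Step 2: R1 = 29707; d = -9; f(2) = -1*(-10) - 1*(-9) = 19; iterating: f(2)=19, f(3)=-9, f(4)=-10, f(5)=19, f(6)=-9, f(7)=-10, f(8)=19, f(9)=-9, f(10)=-10, f(11)=19, f(12)=-9, f(13)=-10, f(14)=19, f(15)=-9, f(16)=-10, f(17)=19; answer 19

19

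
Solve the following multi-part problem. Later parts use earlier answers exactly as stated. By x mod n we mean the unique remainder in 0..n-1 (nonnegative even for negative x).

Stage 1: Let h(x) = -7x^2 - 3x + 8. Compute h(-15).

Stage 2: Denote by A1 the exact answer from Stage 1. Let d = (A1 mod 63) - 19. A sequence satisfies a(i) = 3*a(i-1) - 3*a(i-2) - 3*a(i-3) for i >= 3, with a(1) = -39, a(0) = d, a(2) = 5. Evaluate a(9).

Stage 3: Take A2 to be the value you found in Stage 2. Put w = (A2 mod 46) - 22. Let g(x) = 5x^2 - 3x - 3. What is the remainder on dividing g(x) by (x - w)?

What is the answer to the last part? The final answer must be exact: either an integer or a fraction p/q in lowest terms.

Stage 1: -7*(-15)^2 - 3*(-15)^1 + 8 = (-1575) + (45) + (8) = -1522; answer -1522
Stage 2: A1 = -1522; d = 34; a(3) = 3*(5) - 3*(-39) - 3*(34) = 30; iterating: a(3)=30, a(4)=192, a(5)=471, a(6)=747, a(7)=252, a(8)=-2898, a(9)=-11691; answer -11691
Stage 3: A2 = -11691; w = 17; remainder = value at the root: 5*(17)^2 - 3*(17)^1 - 3 = (1445) + (-51) + (-3) = 1391; answer 1391

1391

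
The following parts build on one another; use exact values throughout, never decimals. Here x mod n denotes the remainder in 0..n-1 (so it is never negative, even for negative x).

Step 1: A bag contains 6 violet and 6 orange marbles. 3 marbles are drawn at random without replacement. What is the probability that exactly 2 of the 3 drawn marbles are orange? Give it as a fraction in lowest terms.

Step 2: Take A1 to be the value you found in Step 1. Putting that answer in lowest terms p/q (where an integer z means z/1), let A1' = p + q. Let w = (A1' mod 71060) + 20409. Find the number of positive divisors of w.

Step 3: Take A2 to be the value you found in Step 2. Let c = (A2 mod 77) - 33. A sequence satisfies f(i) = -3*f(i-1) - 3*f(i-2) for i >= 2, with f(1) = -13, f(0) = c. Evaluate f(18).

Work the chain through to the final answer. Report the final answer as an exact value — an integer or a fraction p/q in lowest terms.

Step 1: total draws C(12,3) = 220; favorable C(6,2)*C(6,1) = 90; P = 9/22; answer 9/22
Step 2: A1 = 9/22; threaded value p + q = 31; w = 20440; 20440 = 2^3 * 5 * 7 * 73; number of divisors = (3+1) * (1+1) * (1+1) * (1+1) = 32; answer 32
Step 3: A2 = 32; c = -1; f(2) = -3*(-13) - 3*(-1) = 42; iterating: f(2)=42, f(3)=-87, f(4)=135, f(5)=-144, f(6)=27, f(7)=351, f(8)=-1134, f(9)=2349, f(10)=-3645, f(11)=3888, f(12)=-729, f(13)=-9477, f(14)=30618, f(15)=-63423, f(16)=98415, f(17)=-104976, f(18)=19683; answer 19683

19683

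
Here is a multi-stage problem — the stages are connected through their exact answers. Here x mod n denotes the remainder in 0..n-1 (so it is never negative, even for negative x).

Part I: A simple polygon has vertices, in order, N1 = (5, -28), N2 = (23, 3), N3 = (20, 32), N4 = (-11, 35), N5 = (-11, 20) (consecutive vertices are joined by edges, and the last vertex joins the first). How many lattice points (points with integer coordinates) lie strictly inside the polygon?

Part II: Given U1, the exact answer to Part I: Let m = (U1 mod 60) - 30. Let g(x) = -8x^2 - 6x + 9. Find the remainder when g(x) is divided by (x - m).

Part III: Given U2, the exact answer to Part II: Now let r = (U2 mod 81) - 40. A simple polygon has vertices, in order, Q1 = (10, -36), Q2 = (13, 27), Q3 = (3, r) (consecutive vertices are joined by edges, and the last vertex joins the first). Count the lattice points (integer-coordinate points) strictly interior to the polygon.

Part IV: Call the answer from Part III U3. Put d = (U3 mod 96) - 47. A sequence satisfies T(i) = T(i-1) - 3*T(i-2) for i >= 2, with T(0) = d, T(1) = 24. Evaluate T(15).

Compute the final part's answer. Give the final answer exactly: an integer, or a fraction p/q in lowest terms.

-96063

Part I: cross terms: (5*3 - 23*-28)=659, (23*32 - 20*3)=676, (20*35 - -11*32)=1052, (-11*20 - -11*35)=165, (-11*-28 - 5*20)=208; twice the area = |2760| = 2760; area = 1380; boundary points = 1 + 1 + 1 + 15 + 16 = 34; strictly interior points = area - boundary/2 + 1 = 1364; answer 1364
Part II: U1 = 1364; m = 14; remainder = value at the root: -8*(14)^2 - 6*(14)^1 + 9 = (-1568) + (-84) + (9) = -1643; answer -1643
Part III: U2 = -1643; r = 18; cross terms: (10*27 - 13*-36)=738, (13*18 - 3*27)=153, (3*-36 - 10*18)=-288; twice the area = |603| = 603; area = 603/2; boundary points = 3 + 1 + 1 = 5; strictly interior points = area - boundary/2 + 1 = 300; answer 300
Part IV: U3 = 300; d = -35; T(2) = 1*(24) - 3*(-35) = 129; iterating: T(2)=129, T(3)=57, T(4)=-330, T(5)=-501, T(6)=489, T(7)=1992, T(8)=525, T(9)=-5451, T(10)=-7026, T(11)=9327, T(12)=30405, T(13)=2424, T(14)=-88791, T(15)=-96063; answer -96063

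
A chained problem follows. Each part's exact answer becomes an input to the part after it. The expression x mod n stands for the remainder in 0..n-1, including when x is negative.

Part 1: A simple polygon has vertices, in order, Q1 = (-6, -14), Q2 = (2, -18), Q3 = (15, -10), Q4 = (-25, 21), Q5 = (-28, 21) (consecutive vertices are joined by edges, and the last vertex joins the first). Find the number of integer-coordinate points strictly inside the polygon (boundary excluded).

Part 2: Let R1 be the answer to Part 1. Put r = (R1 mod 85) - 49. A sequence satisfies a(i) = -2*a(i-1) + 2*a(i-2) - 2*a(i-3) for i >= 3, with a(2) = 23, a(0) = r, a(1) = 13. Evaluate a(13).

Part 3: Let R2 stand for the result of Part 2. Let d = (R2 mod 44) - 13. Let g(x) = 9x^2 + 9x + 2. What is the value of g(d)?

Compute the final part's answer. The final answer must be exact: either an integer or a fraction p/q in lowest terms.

Part 1: cross terms: (-6*-18 - 2*-14)=136, (2*-10 - 15*-18)=250, (15*21 - -25*-10)=65, (-25*21 - -28*21)=63, (-28*-14 - -6*21)=518; twice the area = |1032| = 1032; area = 516; boundary points = 4 + 1 + 1 + 3 + 1 = 10; strictly interior points = area - boundary/2 + 1 = 512; answer 512
Part 2: R1 = 512; r = -47; a(3) = -2*(23) + 2*(13) - 2*(-47) = 74; iterating: a(3)=74, a(4)=-128, a(5)=358, a(6)=-1120, a(7)=3212, a(8)=-9380, a(9)=27424, a(10)=-80032, a(11)=233672, a(12)=-682256, a(13)=1991920; answer 1991920
Part 3: R2 = 1991920; d = 27; 9*(27)^2 + 9*(27)^1 + 2 = (6561) + (243) + (2) = 6806; answer 6806

6806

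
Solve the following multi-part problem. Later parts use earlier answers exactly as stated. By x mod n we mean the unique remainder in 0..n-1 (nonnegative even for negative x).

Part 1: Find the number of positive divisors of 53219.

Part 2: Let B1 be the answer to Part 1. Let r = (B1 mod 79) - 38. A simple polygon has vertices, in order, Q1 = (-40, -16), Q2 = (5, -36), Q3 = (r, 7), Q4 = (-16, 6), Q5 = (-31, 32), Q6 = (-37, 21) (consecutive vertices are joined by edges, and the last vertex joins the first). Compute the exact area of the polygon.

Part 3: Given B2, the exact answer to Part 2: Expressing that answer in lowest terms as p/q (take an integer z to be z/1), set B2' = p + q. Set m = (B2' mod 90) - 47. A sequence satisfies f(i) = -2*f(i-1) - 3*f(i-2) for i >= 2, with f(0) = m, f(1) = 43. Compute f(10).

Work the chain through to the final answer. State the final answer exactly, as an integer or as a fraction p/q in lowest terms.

Part 1: 53219 = 19 * 2801; number of divisors = (1+1) * (1+1) = 4; answer 4
Part 2: B1 = 4; r = -34; cross terms: (-40*-36 - 5*-16)=1520, (5*7 - -34*-36)=-1189, (-34*6 - -16*7)=-92, (-16*32 - -31*6)=-326, (-31*21 - -37*32)=533, (-37*-16 - -40*21)=1432; twice the area = |1878| = 1878; area = 939; answer 939
Part 3: B2 = 939; threaded value p + q = 940; m = -7; f(2) = -2*(43) - 3*(-7) = -65; iterating: f(2)=-65, f(3)=1, f(4)=193, f(5)=-389, f(6)=199, f(7)=769, f(8)=-2135, f(9)=1963, f(10)=2479; answer 2479

2479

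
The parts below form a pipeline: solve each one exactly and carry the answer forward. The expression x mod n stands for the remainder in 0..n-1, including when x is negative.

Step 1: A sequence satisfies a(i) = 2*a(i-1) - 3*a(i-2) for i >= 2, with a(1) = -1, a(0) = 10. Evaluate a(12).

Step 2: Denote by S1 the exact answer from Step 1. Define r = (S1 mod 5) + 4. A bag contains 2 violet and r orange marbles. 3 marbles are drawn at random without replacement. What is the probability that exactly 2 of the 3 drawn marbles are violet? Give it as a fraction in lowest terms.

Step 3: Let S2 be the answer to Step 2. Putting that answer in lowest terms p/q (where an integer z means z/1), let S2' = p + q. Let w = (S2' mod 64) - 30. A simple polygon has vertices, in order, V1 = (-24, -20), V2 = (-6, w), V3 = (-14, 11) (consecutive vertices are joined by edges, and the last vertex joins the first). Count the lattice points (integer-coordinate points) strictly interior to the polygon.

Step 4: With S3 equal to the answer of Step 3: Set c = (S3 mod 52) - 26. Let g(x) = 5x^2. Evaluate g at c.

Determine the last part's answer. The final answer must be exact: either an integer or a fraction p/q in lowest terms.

720

Step 1: a(2) = 2*(-1) - 3*(10) = -32; iterating: a(2)=-32, a(3)=-61, a(4)=-26, a(5)=131, a(6)=340, a(7)=287, a(8)=-446, a(9)=-1753, a(10)=-2168, a(11)=923, a(12)=8350; answer 8350
Step 2: S1 = 8350; r = 4; total draws C(6,3) = 20; favorable C(2,2)*C(4,1) = 4; P = 1/5; answer 1/5
Step 3: S2 = 1/5; threaded value p + q = 6; w = -24; cross terms: (-24*-24 - -6*-20)=456, (-6*11 - -14*-24)=-402, (-14*-20 - -24*11)=544; twice the area = |598| = 598; area = 299; boundary points = 2 + 1 + 1 = 4; strictly interior points = area - boundary/2 + 1 = 298; answer 298
Step 4: S3 = 298; c = 12; 5*(12)^2 = (720) = 720; answer 720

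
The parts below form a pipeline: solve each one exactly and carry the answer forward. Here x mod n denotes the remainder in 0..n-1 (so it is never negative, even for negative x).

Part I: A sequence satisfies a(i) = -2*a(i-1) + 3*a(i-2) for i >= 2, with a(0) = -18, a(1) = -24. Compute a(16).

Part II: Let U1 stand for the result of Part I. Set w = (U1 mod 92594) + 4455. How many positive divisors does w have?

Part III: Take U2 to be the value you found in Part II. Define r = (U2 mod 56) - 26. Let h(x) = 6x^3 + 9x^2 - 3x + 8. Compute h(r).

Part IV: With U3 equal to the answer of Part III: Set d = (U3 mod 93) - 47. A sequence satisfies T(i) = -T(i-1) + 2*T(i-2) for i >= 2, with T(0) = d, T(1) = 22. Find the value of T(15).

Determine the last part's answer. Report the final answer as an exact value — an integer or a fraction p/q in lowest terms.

-21822

Part I: a(2) = -2*(-24) + 3*(-18) = -6; iterating: a(2)=-6, a(3)=-60, a(4)=102, a(5)=-384, a(6)=1074, a(7)=-3300, a(8)=9822, a(9)=-29544, a(10)=88554, a(11)=-265740, a(12)=797142, a(13)=-2391504, a(14)=7174434, a(15)=-21523380, a(16)=64570062; answer 64570062
Part II: U1 = 64570062; w = 36499; 36499 = 17 * 19 * 113; number of divisors = (1+1) * (1+1) * (1+1) = 8; answer 8
Part III: U2 = 8; r = -18; 6*(-18)^3 + 9*(-18)^2 - 3*(-18)^1 + 8 = (-34992) + (2916) + (54) + (8) = -32014; answer -32014
Part IV: U3 = -32014; d = 24; T(2) = -1*(22) + 2*(24) = 26; iterating: T(2)=26, T(3)=18, T(4)=34, T(5)=2, T(6)=66, T(7)=-62, T(8)=194, T(9)=-318, T(10)=706, T(11)=-1342, T(12)=2754, T(13)=-5438, T(14)=10946, T(15)=-21822; answer -21822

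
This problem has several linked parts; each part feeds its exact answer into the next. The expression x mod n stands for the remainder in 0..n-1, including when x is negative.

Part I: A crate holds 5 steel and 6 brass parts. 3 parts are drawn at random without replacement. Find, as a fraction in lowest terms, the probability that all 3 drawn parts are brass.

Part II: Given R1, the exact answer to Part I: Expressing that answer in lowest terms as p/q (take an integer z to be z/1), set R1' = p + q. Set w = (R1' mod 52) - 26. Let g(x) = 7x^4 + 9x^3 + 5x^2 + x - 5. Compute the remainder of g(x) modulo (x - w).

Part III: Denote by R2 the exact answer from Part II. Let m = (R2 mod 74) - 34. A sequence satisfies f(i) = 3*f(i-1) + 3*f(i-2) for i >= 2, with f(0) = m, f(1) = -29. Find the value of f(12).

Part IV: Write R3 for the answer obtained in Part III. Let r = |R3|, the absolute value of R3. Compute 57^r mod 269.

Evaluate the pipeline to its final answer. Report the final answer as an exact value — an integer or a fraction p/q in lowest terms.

Part I: total draws C(11,3) = 165; favorable C(6,3) = 20; P = 4/33; answer 4/33
Part II: R1 = 4/33; threaded value p + q = 37; w = 11; remainder = value at the root: 7*(11)^4 + 9*(11)^3 + 5*(11)^2 + 1*(11)^1 - 5 = (102487) + (11979) + (605) + (11) + (-5) = 115077; answer 115077
Part III: R2 = 115077; m = -27; f(2) = 3*(-29) + 3*(-27) = -168; iterating: f(2)=-168, f(3)=-591, f(4)=-2277, f(5)=-8604, f(6)=-32643, f(7)=-123741, f(8)=-469152, f(9)=-1778679, f(10)=-6743493, f(11)=-25566516, f(12)=-96930027; answer -96930027
Part IV: R3 = -96930027; r = 96930027; squarings mod 269: 57^1=57, 57^2=21, 57^4=172, 57^8=263, 57^16=36, 57^32=220, 57^64=249, 57^128=131, 57^256=214, 57^512=66, 57^1024=52, 57^2048=14, 57^4096=196, 57^8192=218, 57^16384=180, 57^32768=120, 57^65536=143, 57^131072=5, 57^262144=25, 57^524288=87, 57^1048576=37, 57^2097152=24, 57^4194304=38, 57^8388608=99, 57^16777216=117, 57^33554432=239, 57^67108864=93; 57^96930027 = 57^1 * 57^2 * 57^8 * 57^32 * 57^64 * 57^128 * 57^2048 * 57^65536 * 57^131072 * 57^262144 * 57^4194304 * 57^8388608 * 57^16777216 * 57^67108864 = 214 (mod 269); answer 214

214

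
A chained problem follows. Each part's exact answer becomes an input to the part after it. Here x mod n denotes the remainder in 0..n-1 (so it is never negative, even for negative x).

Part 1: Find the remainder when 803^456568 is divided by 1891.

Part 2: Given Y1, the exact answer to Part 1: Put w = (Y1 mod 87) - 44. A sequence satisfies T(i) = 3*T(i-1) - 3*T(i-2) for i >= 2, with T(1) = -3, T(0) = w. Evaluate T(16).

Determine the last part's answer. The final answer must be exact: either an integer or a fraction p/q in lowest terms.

-478953

Part 1: squarings mod 1891: 803^1=803, 803^2=1869, 803^4=484, 803^8=1663, 803^16=927, 803^32=815, 803^64=484, 803^128=1663, 803^256=927, 803^512=815, 803^1024=484, 803^2048=1663, 803^4096=927, 803^8192=815, 803^16384=484, 803^32768=1663, 803^65536=927, 803^131072=815, 803^262144=484; 803^456568 = 803^8 * 803^16 * 803^32 * 803^64 * 803^256 * 803^512 * 803^1024 * 803^4096 * 803^8192 * 803^16384 * 803^32768 * 803^131072 * 803^262144 = 1123 (mod 1891); answer 1123
Part 2: Y1 = 1123; w = 35; T(2) = 3*(-3) - 3*(35) = -114; iterating: T(2)=-114, T(3)=-333, T(4)=-657, T(5)=-972, T(6)=-945, T(7)=81, T(8)=3078, T(9)=8991, T(10)=17739, T(11)=26244, T(12)=25515, T(13)=-2187, T(14)=-83106, T(15)=-242757, T(16)=-478953; answer -478953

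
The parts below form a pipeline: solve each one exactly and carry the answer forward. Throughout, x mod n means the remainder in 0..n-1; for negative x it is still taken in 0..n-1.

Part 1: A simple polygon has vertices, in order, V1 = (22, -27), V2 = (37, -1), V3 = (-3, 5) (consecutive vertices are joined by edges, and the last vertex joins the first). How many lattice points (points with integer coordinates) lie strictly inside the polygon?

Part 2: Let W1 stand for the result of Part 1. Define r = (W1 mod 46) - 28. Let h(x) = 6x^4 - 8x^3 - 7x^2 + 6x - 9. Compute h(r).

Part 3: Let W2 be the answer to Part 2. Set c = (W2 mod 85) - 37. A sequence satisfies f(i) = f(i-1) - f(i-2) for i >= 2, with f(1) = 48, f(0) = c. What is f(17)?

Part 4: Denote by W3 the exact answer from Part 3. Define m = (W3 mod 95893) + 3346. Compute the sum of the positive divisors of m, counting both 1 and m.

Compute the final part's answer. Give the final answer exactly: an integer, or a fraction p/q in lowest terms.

Part 1: cross terms: (22*-1 - 37*-27)=977, (37*5 - -3*-1)=182, (-3*-27 - 22*5)=-29; twice the area = |1130| = 1130; area = 565; boundary points = 1 + 2 + 1 = 4; strictly interior points = area - boundary/2 + 1 = 564; answer 564
Part 2: W1 = 564; r = -16; 6*(-16)^4 - 8*(-16)^3 - 7*(-16)^2 + 6*(-16)^1 - 9 = (393216) + (32768) + (-1792) + (-96) + (-9) = 424087; answer 424087
Part 3: W2 = 424087; c = -15; f(2) = 1*(48) - 1*(-15) = 63; iterating: f(2)=63, f(3)=15, f(4)=-48, f(5)=-63, f(6)=-15, f(7)=48, f(8)=63, f(9)=15, f(10)=-48, f(11)=-63, f(12)=-15, f(13)=48, f(14)=63, f(15)=15, f(16)=-48, f(17)=-63; answer -63
Part 4: W3 = -63; m = 99176; 99176 = 2^3 * 7^2 * 11 * 23; sigma = (1 + 2 + 4 + 8) * (1 + 7 + 49) * (1 + 11) * (1 + 23) = 15 * 57 * 12 * 24 = 246240; answer 246240

246240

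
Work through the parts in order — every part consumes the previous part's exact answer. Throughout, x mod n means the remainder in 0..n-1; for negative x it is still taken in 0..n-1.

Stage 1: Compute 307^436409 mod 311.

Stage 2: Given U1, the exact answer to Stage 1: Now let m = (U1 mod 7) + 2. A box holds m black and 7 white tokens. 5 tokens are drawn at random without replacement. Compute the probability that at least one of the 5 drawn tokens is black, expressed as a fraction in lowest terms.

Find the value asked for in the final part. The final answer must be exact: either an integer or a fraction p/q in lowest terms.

Stage 1: squarings mod 311: 307^1=307, 307^2=16, 307^4=256, 307^8=226, 307^16=72, 307^32=208, 307^64=35, 307^128=292, 307^256=50, 307^512=12, 307^1024=144, 307^2048=210, 307^4096=249, 307^8192=112, 307^16384=104, 307^32768=242, 307^65536=96, 307^131072=197, 307^262144=245; 307^436409 = 307^1 * 307^8 * 307^16 * 307^32 * 307^128 * 307^2048 * 307^8192 * 307^32768 * 307^131072 * 307^262144 = 205 (mod 311); answer 205
Stage 2: U1 = 205; m = 4; total draws C(11,5) = 462; complement C(7,5) = 21; favorable 462 - 21 = 441; P = 21/22; answer 21/22

21/22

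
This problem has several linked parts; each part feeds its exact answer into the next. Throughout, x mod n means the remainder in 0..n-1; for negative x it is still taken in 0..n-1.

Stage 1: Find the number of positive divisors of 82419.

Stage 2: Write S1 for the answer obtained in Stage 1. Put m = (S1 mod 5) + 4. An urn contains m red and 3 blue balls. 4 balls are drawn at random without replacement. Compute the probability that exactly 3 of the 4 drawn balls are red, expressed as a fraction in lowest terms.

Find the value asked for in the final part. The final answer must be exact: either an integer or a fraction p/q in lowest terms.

1/2

Stage 1: 82419 = 3 * 83 * 331; number of divisors = (1+1) * (1+1) * (1+1) = 8; answer 8
Stage 2: S1 = 8; m = 7; total draws C(10,4) = 210; favorable C(7,3)*C(3,1) = 105; P = 1/2; answer 1/2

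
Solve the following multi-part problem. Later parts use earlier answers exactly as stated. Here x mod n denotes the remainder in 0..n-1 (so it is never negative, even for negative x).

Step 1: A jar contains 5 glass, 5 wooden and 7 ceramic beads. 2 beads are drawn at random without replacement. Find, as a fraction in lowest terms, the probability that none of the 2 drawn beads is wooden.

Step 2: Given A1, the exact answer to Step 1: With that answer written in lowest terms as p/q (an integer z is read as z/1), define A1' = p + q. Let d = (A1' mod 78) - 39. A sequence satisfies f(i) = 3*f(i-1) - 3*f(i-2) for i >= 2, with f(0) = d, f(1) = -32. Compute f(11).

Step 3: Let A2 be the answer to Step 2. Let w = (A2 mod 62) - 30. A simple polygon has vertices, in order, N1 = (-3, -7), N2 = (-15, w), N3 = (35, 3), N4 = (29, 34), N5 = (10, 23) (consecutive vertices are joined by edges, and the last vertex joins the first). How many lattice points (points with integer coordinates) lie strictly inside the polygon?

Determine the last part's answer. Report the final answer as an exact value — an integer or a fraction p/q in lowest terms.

864

Step 1: total draws C(17,2) = 136; favorable C(12,2) = 66; P = 33/68; answer 33/68
Step 2: A1 = 33/68; threaded value p + q = 101; d = -16; f(2) = 3*(-32) - 3*(-16) = -48; iterating: f(2)=-48, f(3)=-48, f(4)=0, f(5)=144, f(6)=432, f(7)=864, f(8)=1296, f(9)=1296, f(10)=0, f(11)=-3888; answer -3888
Step 3: A2 = -3888; w = -12; cross terms: (-3*-12 - -15*-7)=-69, (-15*3 - 35*-12)=375, (35*34 - 29*3)=1103, (29*23 - 10*34)=327, (10*-7 - -3*23)=-1; twice the area = |1735| = 1735; area = 1735/2; boundary points = 1 + 5 + 1 + 1 + 1 = 9; strictly interior points = area - boundary/2 + 1 = 864; answer 864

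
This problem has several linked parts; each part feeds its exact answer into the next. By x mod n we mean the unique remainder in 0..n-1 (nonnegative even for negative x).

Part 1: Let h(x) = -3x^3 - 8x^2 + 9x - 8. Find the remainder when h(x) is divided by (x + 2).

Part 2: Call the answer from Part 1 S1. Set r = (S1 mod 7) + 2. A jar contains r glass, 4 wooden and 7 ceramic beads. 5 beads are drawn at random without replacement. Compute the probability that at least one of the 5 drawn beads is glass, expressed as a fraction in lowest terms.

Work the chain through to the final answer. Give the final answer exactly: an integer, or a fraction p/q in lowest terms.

Part 1: remainder = value at the root: -3*(-2)^3 - 8*(-2)^2 + 9*(-2)^1 - 8 = (24) + (-32) + (-18) + (-8) = -34; answer -34
Part 2: S1 = -34; r = 3; total draws C(14,5) = 2002; complement C(11,5) = 462; favorable 2002 - 462 = 1540; P = 10/13; answer 10/13

10/13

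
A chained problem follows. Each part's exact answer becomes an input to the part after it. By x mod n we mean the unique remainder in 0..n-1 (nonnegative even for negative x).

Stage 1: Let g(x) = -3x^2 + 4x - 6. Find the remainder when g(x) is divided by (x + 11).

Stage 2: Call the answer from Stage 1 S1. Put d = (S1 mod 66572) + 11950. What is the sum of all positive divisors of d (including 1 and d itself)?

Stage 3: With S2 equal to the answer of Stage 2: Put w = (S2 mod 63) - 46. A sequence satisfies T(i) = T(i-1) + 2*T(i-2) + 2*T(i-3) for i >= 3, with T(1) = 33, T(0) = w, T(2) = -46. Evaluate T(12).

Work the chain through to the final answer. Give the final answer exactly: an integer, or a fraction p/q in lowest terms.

Stage 1: remainder = value at the root: -3*(-11)^2 + 4*(-11)^1 - 6 = (-363) + (-44) + (-6) = -413; answer -413
Stage 2: S1 = -413; d = 78109; 78109 = 19 * 4111; sigma = (1 + 19) * (1 + 4111) = 20 * 4112 = 82240; answer 82240
Stage 3: S2 = 82240; w = -21; T(3) = 1*(-46) + 2*(33) + 2*(-21) = -22; iterating: T(3)=-22, T(4)=-48, T(5)=-184, T(6)=-324, T(7)=-788, T(8)=-1804, T(9)=-4028, T(10)=-9212, T(11)=-20876, T(12)=-47356; answer -47356

-47356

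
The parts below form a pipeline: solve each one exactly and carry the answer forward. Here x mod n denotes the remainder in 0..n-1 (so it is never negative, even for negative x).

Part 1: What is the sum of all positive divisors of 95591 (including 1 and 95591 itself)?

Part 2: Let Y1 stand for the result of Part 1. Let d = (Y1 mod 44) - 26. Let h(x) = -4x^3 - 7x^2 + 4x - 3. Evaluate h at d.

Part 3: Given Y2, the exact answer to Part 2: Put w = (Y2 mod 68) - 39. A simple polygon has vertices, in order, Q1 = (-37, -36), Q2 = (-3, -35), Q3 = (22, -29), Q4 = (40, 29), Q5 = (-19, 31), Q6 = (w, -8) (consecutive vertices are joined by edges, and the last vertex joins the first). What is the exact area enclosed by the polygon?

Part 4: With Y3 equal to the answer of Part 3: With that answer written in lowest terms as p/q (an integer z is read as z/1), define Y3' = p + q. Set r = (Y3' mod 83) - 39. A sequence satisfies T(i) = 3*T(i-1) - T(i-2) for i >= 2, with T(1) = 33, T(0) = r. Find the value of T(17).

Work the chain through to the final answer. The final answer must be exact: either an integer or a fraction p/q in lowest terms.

Part 1: 95591 = 17 * 5623; sigma = (1 + 17) * (1 + 5623) = 18 * 5624 = 101232; answer 101232
Part 2: Y1 = 101232; d = 6; -4*(6)^3 - 7*(6)^2 + 4*(6)^1 - 3 = (-864) + (-252) + (24) + (-3) = -1095; answer -1095
Part 3: Y2 = -1095; w = 22; cross terms: (-37*-35 - -3*-36)=1187, (-3*-29 - 22*-35)=857, (22*29 - 40*-29)=1798, (40*31 - -19*29)=1791, (-19*-8 - 22*31)=-530, (22*-36 - -37*-8)=-1088; twice the area = |4015| = 4015; area = 4015/2; answer 4015/2
Part 4: Y3 = 4015/2; threaded value p + q = 4017; r = -6; T(2) = 3*(33) - 1*(-6) = 105; iterating: T(2)=105, T(3)=282, T(4)=741, T(5)=1941, T(6)=5082, T(7)=13305, T(8)=34833, T(9)=91194, T(10)=238749, T(11)=625053, T(12)=1636410, T(13)=4284177, T(14)=11216121, T(15)=29364186, T(16)=76876437, T(17)=201265125; answer 201265125

201265125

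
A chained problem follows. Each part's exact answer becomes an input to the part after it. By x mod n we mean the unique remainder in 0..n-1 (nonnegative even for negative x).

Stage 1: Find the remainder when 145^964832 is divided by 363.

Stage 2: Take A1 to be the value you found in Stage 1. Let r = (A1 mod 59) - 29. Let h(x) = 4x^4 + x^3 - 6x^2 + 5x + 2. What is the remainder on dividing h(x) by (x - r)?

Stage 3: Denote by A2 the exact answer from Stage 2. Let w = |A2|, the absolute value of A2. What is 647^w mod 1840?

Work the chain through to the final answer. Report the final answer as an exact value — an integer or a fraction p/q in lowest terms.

1089

Stage 1: squarings mod 363: 145^1=145, 145^2=334, 145^4=115, 145^8=157, 145^16=328, 145^32=136, 145^64=346, 145^128=289, 145^256=31, 145^512=235, 145^1024=49, 145^2048=223, 145^4096=361, 145^8192=4, 145^16384=16, 145^32768=256, 145^65536=196, 145^131072=301, 145^262144=214, 145^524288=58; 145^964832 = 145^32 * 145^64 * 145^128 * 145^2048 * 145^4096 * 145^8192 * 145^32768 * 145^131072 * 145^262144 * 145^524288 = 202 (mod 363); answer 202
Stage 2: A1 = 202; r = -4; remainder = value at the root: 4*(-4)^4 + 1*(-4)^3 - 6*(-4)^2 + 5*(-4)^1 + 2 = (1024) + (-64) + (-96) + (-20) + (2) = 846; answer 846
Stage 3: A2 = 846; w = 846; squarings mod 1840: 647^1=647, 647^2=929, 647^4=81, 647^8=1041, 647^16=1761, 647^32=721, 647^64=961, 647^128=1681, 647^256=1361, 647^512=1281; 647^846 = 647^2 * 647^4 * 647^8 * 647^64 * 647^256 * 647^512 = 1089 (mod 1840); answer 1089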